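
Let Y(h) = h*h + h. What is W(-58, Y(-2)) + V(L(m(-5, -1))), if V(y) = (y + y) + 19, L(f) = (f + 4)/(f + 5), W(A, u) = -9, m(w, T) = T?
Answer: 23/2 ≈ 11.500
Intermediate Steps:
Y(h) = h + h² (Y(h) = h² + h = h + h²)
L(f) = (4 + f)/(5 + f)
V(y) = 19 + 2*y (V(y) = 2*y + 19 = 19 + 2*y)
W(-58, Y(-2)) + V(L(m(-5, -1))) = -9 + (19 + 2*((4 - 1)/(5 - 1))) = -9 + (19 + 2*(3/4)) = -9 + (19 + 2*((¼)*3)) = -9 + (19 + 2*(¾)) = -9 + (19 + 3/2) = -9 + 41/2 = 23/2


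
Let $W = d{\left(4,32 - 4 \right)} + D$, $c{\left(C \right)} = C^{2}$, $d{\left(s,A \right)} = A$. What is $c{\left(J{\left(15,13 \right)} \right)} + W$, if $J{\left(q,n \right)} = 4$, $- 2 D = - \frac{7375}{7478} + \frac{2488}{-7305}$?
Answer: $\frac{4879637159}{109253580} \approx 44.663$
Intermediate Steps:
$D = \frac{72479639}{109253580}$ ($D = - \frac{- \frac{7375}{7478} + \frac{2488}{-7305}}{2} = - \frac{\left(-7375\right) \frac{1}{7478} + 2488 \left(- \frac{1}{7305}\right)}{2} = - \frac{- \frac{7375}{7478} - \frac{2488}{7305}}{2} = \left(- \frac{1}{2}\right) \left(- \frac{72479639}{54626790}\right) = \frac{72479639}{109253580} \approx 0.66341$)
$W = \frac{3131579879}{109253580}$ ($W = \left(32 - 4\right) + \frac{72479639}{109253580} = 28 + \frac{72479639}{109253580} = \frac{3131579879}{109253580} \approx 28.663$)
$c{\left(J{\left(15,13 \right)} \right)} + W = 4^{2} + \frac{3131579879}{109253580} = 16 + \frac{3131579879}{109253580} = \frac{4879637159}{109253580}$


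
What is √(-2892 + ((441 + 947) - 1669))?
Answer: I*√3173 ≈ 56.329*I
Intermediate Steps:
√(-2892 + ((441 + 947) - 1669)) = √(-2892 + (1388 - 1669)) = √(-2892 - 281) = √(-3173) = I*√3173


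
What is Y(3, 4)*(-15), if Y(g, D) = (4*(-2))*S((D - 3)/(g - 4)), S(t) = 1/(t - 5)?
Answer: -20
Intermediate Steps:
S(t) = 1/(-5 + t)
Y(g, D) = -8/(-5 + (-3 + D)/(-4 + g)) (Y(g, D) = (4*(-2))/(-5 + (D - 3)/(g - 4)) = -8/(-5 + (-3 + D)/(-4 + g)))
Y(3, 4)*(-15) = (8*(4 - 1*3)/(17 + 4 - 5*3))*(-15) = (8*(4 - 3)/(17 + 4 - 15))*(-15) = (8*1/6)*(-15) = (8*(⅙)*1)*(-15) = (4/3)*(-15) = -20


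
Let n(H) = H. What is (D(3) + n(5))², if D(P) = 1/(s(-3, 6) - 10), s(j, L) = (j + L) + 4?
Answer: 196/9 ≈ 21.778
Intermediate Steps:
s(j, L) = 4 + L + j (s(j, L) = (L + j) + 4 = 4 + L + j)
D(P) = -⅓ (D(P) = 1/((4 + 6 - 3) - 10) = 1/(7 - 10) = 1/(-3) = -⅓)
(D(3) + n(5))² = (-⅓ + 5)² = (14/3)² = 196/9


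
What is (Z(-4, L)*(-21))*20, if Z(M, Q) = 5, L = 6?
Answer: -2100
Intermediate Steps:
(Z(-4, L)*(-21))*20 = (5*(-21))*20 = -105*20 = -2100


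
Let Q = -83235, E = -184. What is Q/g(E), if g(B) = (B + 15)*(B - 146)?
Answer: -5549/3718 ≈ -1.4925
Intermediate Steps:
g(B) = (-146 + B)*(15 + B) (g(B) = (15 + B)*(-146 + B) = (-146 + B)*(15 + B))
Q/g(E) = -83235/(-2190 + (-184)**2 - 131*(-184)) = -83235/(-2190 + 33856 + 24104) = -83235/55770 = -83235*1/55770 = -5549/3718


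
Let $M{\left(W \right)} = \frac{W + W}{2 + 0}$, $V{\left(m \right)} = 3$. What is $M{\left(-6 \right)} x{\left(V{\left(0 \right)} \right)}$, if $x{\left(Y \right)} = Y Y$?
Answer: $-54$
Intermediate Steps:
$x{\left(Y \right)} = Y^{2}$
$M{\left(W \right)} = W$ ($M{\left(W \right)} = \frac{2 W}{2} = 2 W \frac{1}{2} = W$)
$M{\left(-6 \right)} x{\left(V{\left(0 \right)} \right)} = - 6 \cdot 3^{2} = \left(-6\right) 9 = -54$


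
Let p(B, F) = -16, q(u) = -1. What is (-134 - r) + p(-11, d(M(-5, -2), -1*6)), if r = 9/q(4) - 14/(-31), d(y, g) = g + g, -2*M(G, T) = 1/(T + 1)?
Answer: -4385/31 ≈ -141.45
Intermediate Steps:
M(G, T) = -1/(2*(1 + T)) (M(G, T) = -1/(2*(T + 1)) = -1/(2*(1 + T)))
d(y, g) = 2*g
r = -265/31 (r = 9/(-1) - 14/(-31) = 9*(-1) - 14*(-1/31) = -9 + 14/31 = -265/31 ≈ -8.5484)
(-134 - r) + p(-11, d(M(-5, -2), -1*6)) = (-134 - 1*(-265/31)) - 16 = (-134 + 265/31) - 16 = -3889/31 - 16 = -4385/31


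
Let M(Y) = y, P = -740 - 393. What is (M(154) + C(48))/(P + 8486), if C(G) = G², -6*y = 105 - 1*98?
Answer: 13817/44118 ≈ 0.31318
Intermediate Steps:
P = -1133
y = -7/6 (y = -(105 - 1*98)/6 = -(105 - 98)/6 = -⅙*7 = -7/6 ≈ -1.1667)
M(Y) = -7/6
(M(154) + C(48))/(P + 8486) = (-7/6 + 48²)/(-1133 + 8486) = (-7/6 + 2304)/7353 = (13817/6)*(1/7353) = 13817/44118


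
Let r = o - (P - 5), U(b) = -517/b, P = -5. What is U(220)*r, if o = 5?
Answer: -141/4 ≈ -35.250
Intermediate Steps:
r = 15 (r = 5 - (-5 - 5) = 5 - 1*(-10) = 5 + 10 = 15)
U(220)*r = -517/220*15 = -517*1/220*15 = -47/20*15 = -141/4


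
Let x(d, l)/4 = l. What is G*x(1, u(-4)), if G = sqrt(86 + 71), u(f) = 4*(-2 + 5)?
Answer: 48*sqrt(157) ≈ 601.44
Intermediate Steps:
u(f) = 12 (u(f) = 4*3 = 12)
x(d, l) = 4*l
G = sqrt(157) ≈ 12.530
G*x(1, u(-4)) = sqrt(157)*(4*12) = sqrt(157)*48 = 48*sqrt(157)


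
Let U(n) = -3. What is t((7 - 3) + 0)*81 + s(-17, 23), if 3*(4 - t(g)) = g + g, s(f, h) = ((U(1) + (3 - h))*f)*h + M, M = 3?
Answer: 9104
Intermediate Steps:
s(f, h) = 3 - f*h² (s(f, h) = ((-3 + (3 - h))*f)*h + 3 = ((-h)*f)*h + 3 = (-f*h)*h + 3 = -f*h² + 3 = 3 - f*h²)
t(g) = 4 - 2*g/3 (t(g) = 4 - (g + g)/3 = 4 - 2*g/3)
t((7 - 3) + 0)*81 + s(-17, 23) = (4 - 2*((7 - 3) + 0)/3)*81 + (3 - 1*(-17)*23²) = (4 - 2*(4 + 0)/3)*81 + (3 - 1*(-17)*529) = (4 - ⅔*4)*81 + (3 + 8993) = (4 - 8/3)*81 + 8996 = (4/3)*81 + 8996 = 108 + 8996 = 9104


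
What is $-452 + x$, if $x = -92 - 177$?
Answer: $-721$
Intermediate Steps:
$x = -269$
$-452 + x = -452 - 269 = -721$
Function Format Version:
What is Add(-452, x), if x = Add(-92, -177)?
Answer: -721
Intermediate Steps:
x = -269
Add(-452, x) = Add(-452, -269) = -721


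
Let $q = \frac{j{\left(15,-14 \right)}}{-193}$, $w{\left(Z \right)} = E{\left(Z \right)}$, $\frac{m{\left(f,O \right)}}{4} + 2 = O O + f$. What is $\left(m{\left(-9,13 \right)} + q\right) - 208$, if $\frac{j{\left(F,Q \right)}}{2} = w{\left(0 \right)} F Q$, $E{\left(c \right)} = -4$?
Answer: $\frac{80152}{193} \approx 415.3$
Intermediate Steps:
$m{\left(f,O \right)} = -8 + 4 f + 4 O^{2}$ ($m{\left(f,O \right)} = -8 + 4 \left(O O + f\right) = -8 + 4 \left(O^{2} + f\right) = -8 + 4 \left(f + O^{2}\right) = -8 + \left(4 f + 4 O^{2}\right) = -8 + 4 f + 4 O^{2}$)
$w{\left(Z \right)} = -4$
$j{\left(F,Q \right)} = - 8 F Q$ ($j{\left(F,Q \right)} = 2 \left(- 4 F Q\right) = - 8 F Q$)
$q = - \frac{1680}{193}$ ($q = \frac{\left(-8\right) 15 \left(-14\right)}{-193} = 1680 \left(- \frac{1}{193}\right) = - \frac{1680}{193} \approx -8.7047$)
$\left(m{\left(-9,13 \right)} + q\right) - 208 = \left(\left(-8 + 4 \left(-9\right) + 4 \cdot 13^{2}\right) - \frac{1680}{193}\right) - 208 = \left(\left(-8 - 36 + 4 \cdot 169\right) - \frac{1680}{193}\right) - 208 = \left(\left(-8 - 36 + 676\right) - \frac{1680}{193}\right) - 208 = \left(632 - \frac{1680}{193}\right) - 208 = \frac{120296}{193} - 208 = \frac{80152}{193}$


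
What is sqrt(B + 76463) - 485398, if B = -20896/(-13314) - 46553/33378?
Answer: -485398 + sqrt(46606344568511488586)/24688594 ≈ -4.8512e+5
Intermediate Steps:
B = 4314447/24688594 (B = -20896*(-1/13314) - 46553*1/33378 = 10448/6657 - 46553/33378 = 4314447/24688594 ≈ 0.17475)
sqrt(B + 76463) - 485398 = sqrt(4314447/24688594 + 76463) - 485398 = sqrt(1887768277469/24688594) - 485398 = sqrt(46606344568511488586)/24688594 - 485398 = -485398 + sqrt(46606344568511488586)/24688594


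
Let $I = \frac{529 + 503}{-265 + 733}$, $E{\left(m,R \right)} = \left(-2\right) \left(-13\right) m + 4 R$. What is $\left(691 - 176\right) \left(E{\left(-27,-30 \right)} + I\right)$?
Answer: $- \frac{16465580}{39} \approx -4.2219 \cdot 10^{5}$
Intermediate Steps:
$E{\left(m,R \right)} = 4 R + 26 m$ ($E{\left(m,R \right)} = 26 m + 4 R = 4 R + 26 m$)
$I = \frac{86}{39}$ ($I = \frac{1032}{468} = 1032 \cdot \frac{1}{468} = \frac{86}{39} \approx 2.2051$)
$\left(691 - 176\right) \left(E{\left(-27,-30 \right)} + I\right) = \left(691 - 176\right) \left(\left(4 \left(-30\right) + 26 \left(-27\right)\right) + \frac{86}{39}\right) = 515 \left(\left(-120 - 702\right) + \frac{86}{39}\right) = 515 \left(-822 + \frac{86}{39}\right) = 515 \left(- \frac{31972}{39}\right) = - \frac{16465580}{39}$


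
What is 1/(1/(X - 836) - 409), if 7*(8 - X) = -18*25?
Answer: -5346/2186521 ≈ -0.0024450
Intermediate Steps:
X = 506/7 (X = 8 - (-18)*25/7 = 8 - ⅐*(-450) = 8 + 450/7 = 506/7 ≈ 72.286)
1/(1/(X - 836) - 409) = 1/(1/(506/7 - 836) - 409) = 1/(1/(-5346/7) - 409) = 1/(-7/5346 - 409) = 1/(-2186521/5346) = -5346/2186521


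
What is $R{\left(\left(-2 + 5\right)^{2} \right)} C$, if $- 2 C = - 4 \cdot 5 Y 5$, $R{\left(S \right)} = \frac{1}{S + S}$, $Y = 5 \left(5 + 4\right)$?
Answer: $125$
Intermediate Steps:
$Y = 45$ ($Y = 5 \cdot 9 = 45$)
$R{\left(S \right)} = \frac{1}{2 S}$
$C = 2250$ ($C = - \frac{\left(-4\right) 5 \cdot 45 \cdot 5}{2} = - \frac{\left(-4\right) 225 \cdot 5}{2} = - \frac{\left(-4\right) 1125}{2} = \left(- \frac{1}{2}\right) \left(-4500\right) = 2250$)
$R{\left(\left(-2 + 5\right)^{2} \right)} C = \frac{1}{2 \left(-2 + 5\right)^{2}} \cdot 2250 = \frac{1}{2 \cdot 3^{2}} \cdot 2250 = \frac{1}{2 \cdot 9} \cdot 2250 = \frac{1}{2} \cdot \frac{1}{9} \cdot 2250 = \frac{1}{18} \cdot 2250 = 125$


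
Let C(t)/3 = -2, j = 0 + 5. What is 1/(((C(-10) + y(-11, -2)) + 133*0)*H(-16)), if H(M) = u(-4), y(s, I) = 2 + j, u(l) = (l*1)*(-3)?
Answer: 1/12 ≈ 0.083333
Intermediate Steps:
j = 5
C(t) = -6 (C(t) = 3*(-2) = -6)
u(l) = -3*l (u(l) = l*(-3) = -3*l)
y(s, I) = 7 (y(s, I) = 2 + 5 = 7)
H(M) = 12 (H(M) = -3*(-4) = 12)
1/(((C(-10) + y(-11, -2)) + 133*0)*H(-16)) = 1/(((-6 + 7) + 133*0)*12) = 1/((1 + 0)*12) = 1/(1*12) = 1/12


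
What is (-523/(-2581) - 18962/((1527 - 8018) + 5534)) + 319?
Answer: 28875064/85173 ≈ 339.02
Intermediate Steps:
(-523/(-2581) - 18962/((1527 - 8018) + 5534)) + 319 = (-523*(-1/2581) - 18962/(-6491 + 5534)) + 319 = (523/2581 - 18962/(-957)) + 319 = (523/2581 - 18962*(-1/957)) + 319 = (523/2581 + 18962/957) + 319 = 1704877/85173 + 319 = 28875064/85173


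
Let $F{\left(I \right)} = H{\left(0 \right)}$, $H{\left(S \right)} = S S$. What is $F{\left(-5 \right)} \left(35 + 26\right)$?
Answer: $0$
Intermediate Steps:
$H{\left(S \right)} = S^{2}$
$F{\left(I \right)} = 0$ ($F{\left(I \right)} = 0^{2} = 0$)
$F{\left(-5 \right)} \left(35 + 26\right) = 0 \left(35 + 26\right) = 0 \cdot 61 = 0$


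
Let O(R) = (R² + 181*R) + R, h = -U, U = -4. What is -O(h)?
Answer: -744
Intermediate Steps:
h = 4 (h = -1*(-4) = 4)
O(R) = R² + 182*R
-O(h) = -4*(182 + 4) = -4*186 = -1*744 = -744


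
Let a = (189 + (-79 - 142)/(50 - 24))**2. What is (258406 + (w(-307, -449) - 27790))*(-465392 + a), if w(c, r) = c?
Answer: -398721765323/4 ≈ -9.9680e+10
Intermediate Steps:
a = 130321/4 (a = (189 - 221/26)**2 = (189 - 221*1/26)**2 = (189 - 17/2)**2 = (361/2)**2 = 130321/4 ≈ 32580.)
(258406 + (w(-307, -449) - 27790))*(-465392 + a) = (258406 + (-307 - 27790))*(-465392 + 130321/4) = (258406 - 28097)*(-1731247/4) = 230309*(-1731247/4) = -398721765323/4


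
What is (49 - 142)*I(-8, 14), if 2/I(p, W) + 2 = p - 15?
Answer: 186/25 ≈ 7.4400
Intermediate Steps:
I(p, W) = 2/(-17 + p) (I(p, W) = 2/(-2 + (p - 15)) = 2/(-2 + (-15 + p)) = 2/(-17 + p))
(49 - 142)*I(-8, 14) = (49 - 142)*(2/(-17 - 8)) = -186/(-25) = -186*(-1)/25 = -93*(-2/25) = 186/25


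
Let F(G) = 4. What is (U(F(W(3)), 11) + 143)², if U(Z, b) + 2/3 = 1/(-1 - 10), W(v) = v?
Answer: 22033636/1089 ≈ 20233.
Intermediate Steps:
U(Z, b) = -25/33 (U(Z, b) = -⅔ + 1/(-1 - 10) = -⅔ + 1/(-11) = -⅔ - 1/11 = -25/33)
(U(F(W(3)), 11) + 143)² = (-25/33 + 143)² = (4694/33)² = 22033636/1089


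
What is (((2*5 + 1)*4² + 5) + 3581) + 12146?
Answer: 15908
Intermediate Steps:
(((2*5 + 1)*4² + 5) + 3581) + 12146 = (((10 + 1)*16 + 5) + 3581) + 12146 = ((11*16 + 5) + 3581) + 12146 = ((176 + 5) + 3581) + 12146 = (181 + 3581) + 12146 = 3762 + 12146 = 15908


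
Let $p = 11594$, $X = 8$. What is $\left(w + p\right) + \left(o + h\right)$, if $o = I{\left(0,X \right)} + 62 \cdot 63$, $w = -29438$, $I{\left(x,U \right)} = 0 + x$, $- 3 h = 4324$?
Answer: $- \frac{46138}{3} \approx -15379.0$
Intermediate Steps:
$h = - \frac{4324}{3}$ ($h = \left(- \frac{1}{3}\right) 4324 = - \frac{4324}{3} \approx -1441.3$)
$I{\left(x,U \right)} = x$
$o = 3906$ ($o = 0 + 62 \cdot 63 = 0 + 3906 = 3906$)
$\left(w + p\right) + \left(o + h\right) = \left(-29438 + 11594\right) + \left(3906 - \frac{4324}{3}\right) = -17844 + \frac{7394}{3} = - \frac{46138}{3}$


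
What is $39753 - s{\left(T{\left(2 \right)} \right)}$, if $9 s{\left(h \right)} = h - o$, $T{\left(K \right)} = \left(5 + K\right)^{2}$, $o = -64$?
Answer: $\frac{357664}{9} \approx 39740.0$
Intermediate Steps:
$s{\left(h \right)} = \frac{64}{9} + \frac{h}{9}$ ($s{\left(h \right)} = \frac{h - -64}{9} = \frac{h + 64}{9} = \frac{64 + h}{9} = \frac{64}{9} + \frac{h}{9}$)
$39753 - s{\left(T{\left(2 \right)} \right)} = 39753 - \left(\frac{64}{9} + \frac{\left(5 + 2\right)^{2}}{9}\right) = 39753 - \left(\frac{64}{9} + \frac{7^{2}}{9}\right) = 39753 - \left(\frac{64}{9} + \frac{1}{9} \cdot 49\right) = 39753 - \left(\frac{64}{9} + \frac{49}{9}\right) = 39753 - \frac{113}{9} = \frac{357664}{9}$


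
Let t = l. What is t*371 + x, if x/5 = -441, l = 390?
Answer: 142485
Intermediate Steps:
x = -2205 (x = 5*(-441) = -2205)
t = 390
t*371 + x = 390*371 - 2205 = 144690 - 2205 = 142485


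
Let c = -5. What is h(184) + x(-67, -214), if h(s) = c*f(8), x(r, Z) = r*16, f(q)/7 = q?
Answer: -1352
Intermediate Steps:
f(q) = 7*q
x(r, Z) = 16*r
h(s) = -280 (h(s) = -35*8 = -5*56 = -280)
h(184) + x(-67, -214) = -280 + 16*(-67) = -280 - 1072 = -1352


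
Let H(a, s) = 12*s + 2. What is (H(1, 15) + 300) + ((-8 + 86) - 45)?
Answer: 515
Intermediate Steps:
H(a, s) = 2 + 12*s
(H(1, 15) + 300) + ((-8 + 86) - 45) = ((2 + 12*15) + 300) + ((-8 + 86) - 45) = ((2 + 180) + 300) + (78 - 45) = (182 + 300) + 33 = 482 + 33 = 515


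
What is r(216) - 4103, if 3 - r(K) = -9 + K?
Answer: -4307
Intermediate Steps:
r(K) = 12 - K (r(K) = 3 - (-9 + K) = 3 + (9 - K) = 12 - K)
r(216) - 4103 = (12 - 1*216) - 4103 = (12 - 216) - 4103 = -204 - 4103 = -4307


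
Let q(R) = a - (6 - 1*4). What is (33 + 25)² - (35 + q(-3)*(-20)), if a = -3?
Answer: 3229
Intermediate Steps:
q(R) = -5 (q(R) = -3 - (6 - 1*4) = -3 - (6 - 4) = -3 - 1*2 = -3 - 2 = -5)
(33 + 25)² - (35 + q(-3)*(-20)) = (33 + 25)² - (35 - 5*(-20)) = 58² - (35 + 100) = 3364 - 1*135 = 3364 - 135 = 3229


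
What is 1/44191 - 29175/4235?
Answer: -36836234/5347111 ≈ -6.8890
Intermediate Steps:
1/44191 - 29175/4235 = 1/44191 - 1*5835/847 = 1/44191 - 5835/847 = -36836234/5347111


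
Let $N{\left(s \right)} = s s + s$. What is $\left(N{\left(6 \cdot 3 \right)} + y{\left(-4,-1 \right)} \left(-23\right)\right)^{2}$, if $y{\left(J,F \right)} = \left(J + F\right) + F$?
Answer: $230400$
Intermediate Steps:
$y{\left(J,F \right)} = J + 2 F$ ($y{\left(J,F \right)} = \left(F + J\right) + F = J + 2 F$)
$N{\left(s \right)} = s + s^{2}$ ($N{\left(s \right)} = s^{2} + s = s + s^{2}$)
$\left(N{\left(6 \cdot 3 \right)} + y{\left(-4,-1 \right)} \left(-23\right)\right)^{2} = \left(6 \cdot 3 \left(1 + 6 \cdot 3\right) + \left(-4 + 2 \left(-1\right)\right) \left(-23\right)\right)^{2} = \left(18 \left(1 + 18\right) + \left(-4 - 2\right) \left(-23\right)\right)^{2} = \left(18 \cdot 19 - -138\right)^{2} = \left(342 + 138\right)^{2} = 480^{2} = 230400$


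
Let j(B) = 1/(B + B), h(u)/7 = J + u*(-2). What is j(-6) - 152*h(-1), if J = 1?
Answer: -38305/12 ≈ -3192.1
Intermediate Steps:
h(u) = 7 - 14*u (h(u) = 7*(1 + u*(-2)) = 7*(1 - 2*u) = 7 - 14*u)
j(B) = 1/(2*B)
j(-6) - 152*h(-1) = (1/2)/(-6) - 152*(7 - 14*(-1)) = (1/2)*(-1/6) - 152*(7 + 14) = -1/12 - 152*21 = -1/12 - 3192 = -38305/12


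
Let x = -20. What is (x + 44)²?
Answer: 576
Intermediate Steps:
(x + 44)² = (-20 + 44)² = 24² = 576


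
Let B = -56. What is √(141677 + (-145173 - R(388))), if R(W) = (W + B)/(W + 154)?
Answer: I*√256794722/271 ≈ 59.132*I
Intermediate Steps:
R(W) = (-56 + W)/(154 + W) (R(W) = (W - 56)/(W + 154) = (-56 + W)/(154 + W))
√(141677 + (-145173 - R(388))) = √(141677 + (-145173 - (-56 + 388)/(154 + 388))) = √(141677 + (-145173 - 332/542)) = √(141677 + (-145173 - 1*166/271)) = √(141677 + (-145173 - 166/271)) = √(141677 - 39342049/271) = √(-947582/271) = I*√256794722/271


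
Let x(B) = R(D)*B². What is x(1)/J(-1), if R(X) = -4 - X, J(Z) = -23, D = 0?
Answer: 4/23 ≈ 0.17391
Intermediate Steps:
x(B) = -4*B² (x(B) = (-4 - 1*0)*B² = (-4 + 0)*B² = -4*B²)
x(1)/J(-1) = -4*1²/(-23) = -4*1*(-1/23) = -4*(-1/23) = 4/23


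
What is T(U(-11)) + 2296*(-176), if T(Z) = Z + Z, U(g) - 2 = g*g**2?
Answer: -406754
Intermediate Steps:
U(g) = 2 + g**3 (U(g) = 2 + g*g**2 = 2 + g**3)
T(Z) = 2*Z
T(U(-11)) + 2296*(-176) = 2*(2 + (-11)**3) + 2296*(-176) = 2*(2 - 1331) - 404096 = 2*(-1329) - 404096 = -2658 - 404096 = -406754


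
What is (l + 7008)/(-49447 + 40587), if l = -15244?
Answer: 2059/2215 ≈ 0.92957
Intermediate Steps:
(l + 7008)/(-49447 + 40587) = (-15244 + 7008)/(-49447 + 40587) = -8236/(-8860) = -8236*(-1/8860) = 2059/2215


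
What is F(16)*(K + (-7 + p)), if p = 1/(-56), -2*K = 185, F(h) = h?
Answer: -11146/7 ≈ -1592.3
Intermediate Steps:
K = -185/2 (K = -1/2*185 = -185/2 ≈ -92.500)
p = -1/56 ≈ -0.017857
F(16)*(K + (-7 + p)) = 16*(-185/2 + (-7 - 1/56)) = 16*(-185/2 - 393/56) = 16*(-5573/56) = -11146/7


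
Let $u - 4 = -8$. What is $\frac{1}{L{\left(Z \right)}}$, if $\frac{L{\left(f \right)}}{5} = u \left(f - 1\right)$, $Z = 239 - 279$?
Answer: $\frac{1}{820} \approx 0.0012195$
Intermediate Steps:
$u = -4$ ($u = 4 - 8 = -4$)
$Z = -40$ ($Z = 239 - 279 = -40$)
$L{\left(f \right)} = 20 - 20 f$ ($L{\left(f \right)} = 5 \left(- 4 \left(f - 1\right)\right) = 5 \left(- 4 \left(-1 + f\right)\right) = 5 \left(4 - 4 f\right) = 20 - 20 f$)
$\frac{1}{L{\left(Z \right)}} = \frac{1}{20 - -800} = \frac{1}{20 + 800} = \frac{1}{820}$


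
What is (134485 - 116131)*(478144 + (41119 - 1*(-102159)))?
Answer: 11405579388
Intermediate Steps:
(134485 - 116131)*(478144 + (41119 - 1*(-102159))) = 18354*(478144 + (41119 + 102159)) = 18354*(478144 + 143278) = 18354*621422 = 11405579388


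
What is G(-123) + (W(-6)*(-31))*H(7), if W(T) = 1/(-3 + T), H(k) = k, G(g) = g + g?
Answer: -1997/9 ≈ -221.89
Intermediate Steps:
G(g) = 2*g
G(-123) + (W(-6)*(-31))*H(7) = 2*(-123) + (-31/(-3 - 6))*7 = -246 + (-31/(-9))*7 = -246 - ⅑*(-31)*7 = -246 + (31/9)*7 = -246 + 217/9 = -1997/9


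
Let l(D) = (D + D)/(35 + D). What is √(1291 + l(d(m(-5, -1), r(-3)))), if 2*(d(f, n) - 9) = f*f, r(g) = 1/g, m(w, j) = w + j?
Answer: 4*√77593/31 ≈ 35.943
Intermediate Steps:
m(w, j) = j + w
d(f, n) = 9 + f²/2 (d(f, n) = 9 + (f*f)/2 = 9 + f²/2)
l(D) = 2*D/(35 + D) (l(D) = (2*D)/(35 + D) = 2*D/(35 + D))
√(1291 + l(d(m(-5, -1), r(-3)))) = √(1291 + 2*(9 + (-1 - 5)²/2)/(35 + (9 + (-1 - 5)²/2))) = √(1291 + 2*(9 + (½)*(-6)²)/(35 + (9 + (½)*(-6)²))) = √(1291 + 2*(9 + (½)*36)/(35 + (9 + (½)*36))) = √(1291 + 2*(9 + 18)/(35 + (9 + 18))) = √(1291 + 2*27/(35 + 27)) = √(1291 + 2*27/62) = √(1291 + 2*27*(1/62)) = √(1291 + 27/31) = √(40048/31) = 4*√77593/31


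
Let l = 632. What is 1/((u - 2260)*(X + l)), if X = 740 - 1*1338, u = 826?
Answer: -1/48756 ≈ -2.0510e-5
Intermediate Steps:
X = -598 (X = 740 - 1338 = -598)
1/((u - 2260)*(X + l)) = 1/((826 - 2260)*(-598 + 632)) = 1/(-1434*34) = 1/(-48756) = -1/48756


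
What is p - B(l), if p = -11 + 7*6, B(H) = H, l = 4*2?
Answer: 23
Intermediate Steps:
l = 8
p = 31 (p = -11 + 42 = 31)
p - B(l) = 31 - 1*8 = 31 - 8 = 23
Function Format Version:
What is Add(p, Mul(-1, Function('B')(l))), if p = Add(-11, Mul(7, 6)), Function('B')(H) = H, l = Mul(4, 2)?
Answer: 23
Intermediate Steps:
l = 8
p = 31 (p = Add(-11, 42) = 31)
Add(p, Mul(-1, Function('B')(l))) = Add(31, Mul(-1, 8)) = Add(31, -8) = 23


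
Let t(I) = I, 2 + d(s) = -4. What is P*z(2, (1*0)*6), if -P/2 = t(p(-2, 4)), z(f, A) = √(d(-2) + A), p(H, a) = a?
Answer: -8*I*√6 ≈ -19.596*I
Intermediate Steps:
d(s) = -6 (d(s) = -2 - 4 = -6)
z(f, A) = √(-6 + A)
P = -8 (P = -2*4 = -8)
P*z(2, (1*0)*6) = -8*√(-6 + (1*0)*6) = -8*√(-6 + 0*6) = -8*√(-6 + 0) = -8*I*√6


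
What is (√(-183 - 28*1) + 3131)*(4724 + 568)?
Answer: 16569252 + 5292*I*√211 ≈ 1.6569e+7 + 76871.0*I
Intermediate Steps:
(√(-183 - 28*1) + 3131)*(4724 + 568) = (√(-183 - 28) + 3131)*5292 = (√(-211) + 3131)*5292 = (I*√211 + 3131)*5292 = (3131 + I*√211)*5292 = 16569252 + 5292*I*√211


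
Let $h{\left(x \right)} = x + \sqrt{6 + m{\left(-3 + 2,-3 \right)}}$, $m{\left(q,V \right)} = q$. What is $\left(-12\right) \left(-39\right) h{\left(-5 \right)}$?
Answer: $-2340 + 468 \sqrt{5} \approx -1293.5$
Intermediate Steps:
$h{\left(x \right)} = x + \sqrt{5}$ ($h{\left(x \right)} = x + \sqrt{6 + \left(-3 + 2\right)} = x + \sqrt{6 - 1} = x + \sqrt{5}$)
$\left(-12\right) \left(-39\right) h{\left(-5 \right)} = \left(-12\right) \left(-39\right) \left(-5 + \sqrt{5}\right) = 468 \left(-5 + \sqrt{5}\right) = -2340 + 468 \sqrt{5}$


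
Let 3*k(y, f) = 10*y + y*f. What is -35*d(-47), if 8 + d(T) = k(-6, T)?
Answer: -2310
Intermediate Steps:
k(y, f) = 10*y/3 + f*y/3 (k(y, f) = (10*y + y*f)/3 = (10*y + f*y)/3 = 10*y/3 + f*y/3)
d(T) = -28 - 2*T (d(T) = -8 + (⅓)*(-6)*(10 + T) = -8 + (-20 - 2*T) = -28 - 2*T)
-35*d(-47) = -35*(-28 - 2*(-47)) = -35*(-28 + 94) = -35*66 = -2310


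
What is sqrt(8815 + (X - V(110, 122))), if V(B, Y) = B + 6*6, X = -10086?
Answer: I*sqrt(1417) ≈ 37.643*I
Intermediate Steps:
V(B, Y) = 36 + B (V(B, Y) = B + 36 = 36 + B)
sqrt(8815 + (X - V(110, 122))) = sqrt(8815 + (-10086 - (36 + 110))) = sqrt(8815 + (-10086 - 1*146)) = sqrt(8815 + (-10086 - 146)) = sqrt(8815 - 10232) = sqrt(-1417) = I*sqrt(1417)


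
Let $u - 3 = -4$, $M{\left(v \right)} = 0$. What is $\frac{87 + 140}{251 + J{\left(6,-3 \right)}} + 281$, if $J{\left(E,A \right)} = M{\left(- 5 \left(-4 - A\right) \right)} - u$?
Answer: $\frac{71039}{252} \approx 281.9$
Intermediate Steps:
$u = -1$ ($u = 3 - 4 = -1$)
$J{\left(E,A \right)} = 1$ ($J{\left(E,A \right)} = 0 - -1 = 0 + 1 = 1$)
$\frac{87 + 140}{251 + J{\left(6,-3 \right)}} + 281 = \frac{87 + 140}{251 + 1} + 281 = \frac{227}{252} + 281 = \frac{71039}{252}$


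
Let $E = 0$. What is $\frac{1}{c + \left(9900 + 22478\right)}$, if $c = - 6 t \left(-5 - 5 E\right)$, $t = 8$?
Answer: $\frac{1}{32618} \approx 3.0658 \cdot 10^{-5}$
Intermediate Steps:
$c = 240$ ($c = \left(-6\right) 8 \left(-5 - 0\right) = - 48 \left(-5 + 0\right) = \left(-48\right) \left(-5\right) = 240$)
$\frac{1}{c + \left(9900 + 22478\right)} = \frac{1}{240 + \left(9900 + 22478\right)} = \frac{1}{240 + 32378} = \frac{1}{32618}$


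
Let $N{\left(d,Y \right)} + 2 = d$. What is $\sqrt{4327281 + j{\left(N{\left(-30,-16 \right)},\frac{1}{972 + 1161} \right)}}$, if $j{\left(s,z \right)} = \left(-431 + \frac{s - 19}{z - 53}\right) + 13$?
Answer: $\frac{\sqrt{13824168430904234}}{56524} \approx 2080.1$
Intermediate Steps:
$N{\left(d,Y \right)} = -2 + d$
$j{\left(s,z \right)} = -418 + \frac{-19 + s}{-53 + z}$ ($j{\left(s,z \right)} = \left(-431 + \frac{-19 + s}{-53 + z}\right) + 13 = -418 + \frac{-19 + s}{-53 + z}$)
$\sqrt{4327281 + j{\left(N{\left(-30,-16 \right)},\frac{1}{972 + 1161} \right)}} = \sqrt{4327281 + \frac{22135 - 32 - \frac{418}{972 + 1161}}{-53 + \frac{1}{972 + 1161}}} = \sqrt{4327281 + \frac{22135 - 32 - \frac{418}{2133}}{-53 + \frac{1}{2133}}} = \sqrt{4327281 + \frac{22135 - 32 - \frac{418}{2133}}{- \frac{113048}{2133}}} = \sqrt{4327281 - \frac{47145281}{113048}} = \sqrt{\frac{489143317207}{113048}} = \frac{\sqrt{13824168430904234}}{56524}$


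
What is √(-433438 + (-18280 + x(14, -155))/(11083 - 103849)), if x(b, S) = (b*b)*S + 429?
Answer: I*√414439951735798/30922 ≈ 658.36*I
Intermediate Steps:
x(b, S) = 429 + S*b² (x(b, S) = b²*S + 429 = S*b² + 429 = 429 + S*b²)
√(-433438 + (-18280 + x(14, -155))/(11083 - 103849)) = √(-433438 + (-18280 + (429 - 155*14²))/(11083 - 103849)) = √(-433438 + (-18280 + (429 - 155*196))/(-92766)) = √(-433438 + (-18280 + (429 - 30380))*(-1/92766)) = √(-433438 + (-18280 - 29951)*(-1/92766)) = √(-433438 - 48231*(-1/92766)) = √(-433438 + 16077/30922) = √(-13402753759/30922) = I*√414439951735798/30922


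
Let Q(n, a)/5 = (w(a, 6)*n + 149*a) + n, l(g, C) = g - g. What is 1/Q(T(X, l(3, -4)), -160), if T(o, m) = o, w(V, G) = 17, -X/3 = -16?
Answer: -1/114880 ≈ -8.7047e-6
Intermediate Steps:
X = 48 (X = -3*(-16) = 48)
l(g, C) = 0
Q(n, a) = 90*n + 745*a (Q(n, a) = 5*((17*n + 149*a) + n) = 5*(18*n + 149*a) = 90*n + 745*a)
1/Q(T(X, l(3, -4)), -160) = 1/(90*48 + 745*(-160)) = 1/(4320 - 119200) = 1/(-114880) = -1/114880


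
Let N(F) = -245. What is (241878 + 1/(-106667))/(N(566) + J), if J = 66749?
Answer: 1517670625/417281304 ≈ 3.6370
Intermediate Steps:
(241878 + 1/(-106667))/(N(566) + J) = (241878 + 1/(-106667))/(-245 + 66749) = (241878 - 1/106667)/66504 = (25800400625/106667)*(1/66504) = 1517670625/417281304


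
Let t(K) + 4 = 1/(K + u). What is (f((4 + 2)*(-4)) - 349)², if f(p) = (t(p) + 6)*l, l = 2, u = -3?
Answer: 86806489/729 ≈ 1.1908e+5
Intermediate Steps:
t(K) = -4 + 1/(-3 + K) (t(K) = -4 + 1/(K - 3) = -4 + 1/(-3 + K))
f(p) = 12 + 2*(13 - 4*p)/(-3 + p) (f(p) = ((13 - 4*p)/(-3 + p) + 6)*2 = (6 + (13 - 4*p)/(-3 + p))*2 = 12 + 2*(13 - 4*p)/(-3 + p))
(f((4 + 2)*(-4)) - 349)² = (2*(-5 + 2*((4 + 2)*(-4)))/(-3 + (4 + 2)*(-4)) - 349)² = (2*(-5 + 2*(6*(-4)))/(-3 + 6*(-4)) - 349)² = (2*(-5 + 2*(-24))/(-3 - 24) - 349)² = (2*(-5 - 48)/(-27) - 349)² = (2*(-1/27)*(-53) - 349)² = (106/27 - 349)² = (-9317/27)² = 86806489/729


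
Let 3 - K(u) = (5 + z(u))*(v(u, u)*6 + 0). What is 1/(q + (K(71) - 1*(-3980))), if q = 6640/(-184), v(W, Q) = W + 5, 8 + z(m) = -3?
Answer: 23/153707 ≈ 0.00014964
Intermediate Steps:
z(m) = -11 (z(m) = -8 - 3 = -11)
v(W, Q) = 5 + W
K(u) = 183 + 36*u (K(u) = 3 - (5 - 11)*((5 + u)*6 + 0) = 3 - (-6)*((30 + 6*u) + 0) = 3 - (-6)*(30 + 6*u) = 3 - (-180 - 36*u) = 3 + (180 + 36*u) = 183 + 36*u)
q = -830/23 (q = 6640*(-1/184) = -830/23 ≈ -36.087)
1/(q + (K(71) - 1*(-3980))) = 1/(-830/23 + ((183 + 36*71) - 1*(-3980))) = 1/(-830/23 + ((183 + 2556) + 3980)) = 1/(-830/23 + (2739 + 3980)) = 1/(-830/23 + 6719) = 1/(153707/23) = 23/153707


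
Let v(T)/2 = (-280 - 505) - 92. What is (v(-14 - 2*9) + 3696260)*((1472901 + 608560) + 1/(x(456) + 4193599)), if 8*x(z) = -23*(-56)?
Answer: 5374981538327419111/698960 ≈ 7.6900e+12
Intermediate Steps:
x(z) = 161 (x(z) = (-23*(-56))/8 = (⅛)*1288 = 161)
v(T) = -1754 (v(T) = 2*((-280 - 505) - 92) = 2*(-785 - 92) = 2*(-877) = -1754)
(v(-14 - 2*9) + 3696260)*((1472901 + 608560) + 1/(x(456) + 4193599)) = (-1754 + 3696260)*((1472901 + 608560) + 1/(161 + 4193599)) = 3694506*(2081461 + 1/4193760) = 3694506*(8729147883361/4193760) = 5374981538327419111/698960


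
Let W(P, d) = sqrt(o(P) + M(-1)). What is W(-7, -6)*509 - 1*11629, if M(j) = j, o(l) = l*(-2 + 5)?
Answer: -11629 + 509*I*sqrt(22) ≈ -11629.0 + 2387.4*I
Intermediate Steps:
o(l) = 3*l (o(l) = l*3 = 3*l)
W(P, d) = sqrt(-1 + 3*P) (W(P, d) = sqrt(3*P - 1) = sqrt(-1 + 3*P))
W(-7, -6)*509 - 1*11629 = sqrt(-1 + 3*(-7))*509 - 1*11629 = sqrt(-1 - 21)*509 - 11629 = sqrt(-22)*509 - 11629 = (I*sqrt(22))*509 - 11629 = 509*I*sqrt(22) - 11629 = -11629 + 509*I*sqrt(22)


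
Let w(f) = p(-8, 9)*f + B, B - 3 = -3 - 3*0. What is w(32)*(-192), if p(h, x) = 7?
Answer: -43008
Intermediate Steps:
B = 0 (B = 3 + (-3 - 3*0) = 3 + (-3 + 0) = 3 - 3 = 0)
w(f) = 7*f (w(f) = 7*f + 0 = 7*f)
w(32)*(-192) = (7*32)*(-192) = 224*(-192) = -43008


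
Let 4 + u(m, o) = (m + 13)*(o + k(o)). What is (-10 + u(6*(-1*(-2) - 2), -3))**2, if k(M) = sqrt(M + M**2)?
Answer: 3823 - 1378*sqrt(6) ≈ 447.60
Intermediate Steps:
u(m, o) = -4 + (13 + m)*(o + sqrt(o*(1 + o))) (u(m, o) = -4 + (m + 13)*(o + sqrt(o*(1 + o))) = -4 + (13 + m)*(o + sqrt(o*(1 + o))))
(-10 + u(6*(-1*(-2) - 2), -3))**2 = (-10 + (-4 + 13*(-3) + 13*sqrt(-3*(1 - 3)) + (6*(-1*(-2) - 2))*(-3) + (6*(-1*(-2) - 2))*sqrt(-3*(1 - 3))))**2 = (-10 + (-4 - 39 + 13*sqrt(-3*(-2)) + (6*(2 - 2))*(-3) + (6*(2 - 2))*sqrt(-3*(-2))))**2 = (-10 + (-4 - 39 + 13*sqrt(6) + (6*0)*(-3) + (6*0)*sqrt(6)))**2 = (-10 + (-4 - 39 + 13*sqrt(6) + 0*(-3) + 0*sqrt(6)))**2 = (-10 + (-4 - 39 + 13*sqrt(6) + 0 + 0))**2 = (-10 + (-43 + 13*sqrt(6)))**2 = (-53 + 13*sqrt(6))**2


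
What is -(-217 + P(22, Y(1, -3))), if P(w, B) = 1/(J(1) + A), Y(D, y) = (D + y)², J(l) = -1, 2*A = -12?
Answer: 1520/7 ≈ 217.14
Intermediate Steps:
A = -6 (A = (½)*(-12) = -6)
P(w, B) = -⅐ (P(w, B) = 1/(-1 - 6) = 1/(-7) = -⅐)
-(-217 + P(22, Y(1, -3))) = -(-217 - ⅐) = -1*(-1520/7) = 1520/7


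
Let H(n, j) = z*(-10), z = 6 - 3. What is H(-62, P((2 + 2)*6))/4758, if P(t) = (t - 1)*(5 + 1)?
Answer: -5/793 ≈ -0.0063052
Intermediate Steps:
P(t) = -6 + 6*t (P(t) = (-1 + t)*6 = -6 + 6*t)
z = 3
H(n, j) = -30 (H(n, j) = 3*(-10) = -30)
H(-62, P((2 + 2)*6))/4758 = -30/4758 = -30*1/4758 = -5/793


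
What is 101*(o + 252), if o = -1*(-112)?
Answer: 36764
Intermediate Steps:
o = 112
101*(o + 252) = 101*(112 + 252) = 101*364 = 36764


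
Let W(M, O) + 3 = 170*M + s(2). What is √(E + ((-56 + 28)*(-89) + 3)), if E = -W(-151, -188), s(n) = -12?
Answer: 2*√7045 ≈ 167.87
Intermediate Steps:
W(M, O) = -15 + 170*M (W(M, O) = -3 + (170*M - 12) = -3 + (-12 + 170*M) = -15 + 170*M)
E = 25685 (E = -(-15 + 170*(-151)) = -(-15 - 25670) = -1*(-25685) = 25685)
√(E + ((-56 + 28)*(-89) + 3)) = √(25685 + ((-56 + 28)*(-89) + 3)) = √(25685 + (-28*(-89) + 3)) = √(25685 + (2492 + 3)) = √(25685 + 2495) = √28180 = 2*√7045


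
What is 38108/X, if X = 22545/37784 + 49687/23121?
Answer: 33291296049312/2398636553 ≈ 13879.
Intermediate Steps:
X = 2398636553/873603864 (X = 22545*(1/37784) + 49687*(1/23121) = 22545/37784 + 49687/23121 = 2398636553/873603864 ≈ 2.7457)
38108/X = 38108/(2398636553/873603864) = 38108*(873603864/2398636553) = 33291296049312/2398636553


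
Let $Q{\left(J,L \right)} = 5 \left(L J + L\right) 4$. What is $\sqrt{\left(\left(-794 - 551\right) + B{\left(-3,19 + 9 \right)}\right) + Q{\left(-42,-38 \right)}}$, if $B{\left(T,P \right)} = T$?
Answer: $2 \sqrt{7453} \approx 172.66$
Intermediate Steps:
$Q{\left(J,L \right)} = 20 L + 20 J L$ ($Q{\left(J,L \right)} = 5 \left(J L + L\right) 4 = 5 \left(L + J L\right) 4 = \left(5 L + 5 J L\right) 4 = 20 L + 20 J L$)
$\sqrt{\left(\left(-794 - 551\right) + B{\left(-3,19 + 9 \right)}\right) + Q{\left(-42,-38 \right)}} = \sqrt{\left(\left(-794 - 551\right) - 3\right) + 20 \left(-38\right) \left(1 - 42\right)} = \sqrt{\left(-1345 - 3\right) + 20 \left(-38\right) \left(-41\right)} = \sqrt{-1348 + 31160} = \sqrt{29812} = 2 \sqrt{7453}$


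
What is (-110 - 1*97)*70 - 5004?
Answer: -19494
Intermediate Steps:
(-110 - 1*97)*70 - 5004 = (-110 - 97)*70 - 5004 = -207*70 - 5004 = -14490 - 5004 = -19494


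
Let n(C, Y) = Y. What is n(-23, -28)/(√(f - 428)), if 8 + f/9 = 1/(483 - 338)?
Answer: 28*I*√10511195/72491 ≈ 1.2523*I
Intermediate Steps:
f = -10431/145 (f = -72 + 9/(483 - 338) = -72 + 9/145 = -10431/145 ≈ -71.938)
n(-23, -28)/(√(f - 428)) = -28/√(-10431/145 - 428) = -28*(-I*√10511195/72491) = -(-28)*I*√10511195/72491 = 28*I*√10511195/72491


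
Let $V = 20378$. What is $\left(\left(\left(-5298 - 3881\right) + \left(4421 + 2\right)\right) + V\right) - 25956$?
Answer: $-10334$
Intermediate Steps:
$\left(\left(\left(-5298 - 3881\right) + \left(4421 + 2\right)\right) + V\right) - 25956 = \left(\left(\left(-5298 - 3881\right) + \left(4421 + 2\right)\right) + 20378\right) - 25956 = \left(\left(-9179 + 4423\right) + 20378\right) - 25956 = \left(-4756 + 20378\right) - 25956 = 15622 - 25956 = -10334$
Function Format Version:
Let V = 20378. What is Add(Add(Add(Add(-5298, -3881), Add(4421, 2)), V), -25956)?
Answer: -10334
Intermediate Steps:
Add(Add(Add(Add(-5298, -3881), Add(4421, 2)), V), -25956) = Add(Add(Add(Add(-5298, -3881), Add(4421, 2)), 20378), -25956) = Add(Add(Add(-9179, 4423), 20378), -25956) = Add(Add(-4756, 20378), -25956) = Add(15622, -25956) = -10334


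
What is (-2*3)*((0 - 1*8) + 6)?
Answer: 12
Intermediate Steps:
(-2*3)*((0 - 1*8) + 6) = -6*((0 - 8) + 6) = -6*(-8 + 6) = -6*(-2) = 12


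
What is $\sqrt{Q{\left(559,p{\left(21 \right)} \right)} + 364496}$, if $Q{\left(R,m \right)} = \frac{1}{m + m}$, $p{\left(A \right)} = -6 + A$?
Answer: $\frac{\sqrt{328046430}}{30} \approx 603.74$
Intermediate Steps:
$Q{\left(R,m \right)} = \frac{1}{2 m}$
$\sqrt{Q{\left(559,p{\left(21 \right)} \right)} + 364496} = \sqrt{\frac{1}{2 \left(-6 + 21\right)} + 364496} = \sqrt{\frac{1}{2 \cdot 15} + 364496} = \sqrt{\frac{1}{2} \cdot \frac{1}{15} + 364496} = \sqrt{\frac{1}{30} + 364496} = \sqrt{\frac{10934881}{30}} = \frac{\sqrt{328046430}}{30}$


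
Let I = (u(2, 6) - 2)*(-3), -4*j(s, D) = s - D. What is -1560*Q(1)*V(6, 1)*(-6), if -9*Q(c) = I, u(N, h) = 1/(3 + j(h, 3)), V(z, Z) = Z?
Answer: -14560/3 ≈ -4853.3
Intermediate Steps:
j(s, D) = -s/4 + D/4 (j(s, D) = -(s - D)/4 = -s/4 + D/4)
u(N, h) = 1/(15/4 - h/4) (u(N, h) = 1/(3 + (-h/4 + (¼)*3)) = 1/(3 + (-h/4 + ¾)) = 1/(3 + (¾ - h/4)) = 1/(15/4 - h/4))
I = 14/3 (I = (-4/(-15 + 6) - 2)*(-3) = (-4/(-9) - 2)*(-3) = (-4*(-⅑) - 2)*(-3) = (4/9 - 2)*(-3) = -14/9*(-3) = 14/3 ≈ 4.6667)
Q(c) = -14/27 (Q(c) = -⅑*14/3 = -14/27)
-1560*Q(1)*V(6, 1)*(-6) = -1560*(-14/27*1)*(-6) = -(-7280)*(-6)/9 = -1560*28/9 = -14560/3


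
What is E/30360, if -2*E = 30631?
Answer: -30631/60720 ≈ -0.50446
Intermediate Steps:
E = -30631/2 (E = -1/2*30631 = -30631/2 ≈ -15316.)
E/30360 = -30631/2/30360 = -30631/2*1/30360 = -30631/60720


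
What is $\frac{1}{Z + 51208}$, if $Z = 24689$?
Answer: $\frac{1}{75897} \approx 1.3176 \cdot 10^{-5}$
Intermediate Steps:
$\frac{1}{Z + 51208} = \frac{1}{24689 + 51208} = \frac{1}{75897}$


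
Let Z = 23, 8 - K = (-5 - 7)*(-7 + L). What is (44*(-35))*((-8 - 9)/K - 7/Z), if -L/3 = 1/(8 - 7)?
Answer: 21615/92 ≈ 234.95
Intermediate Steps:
L = -3 (L = -3/(8 - 7) = -3/1 = -3*1 = -3)
K = -112 (K = 8 - (-5 - 7)*(-7 - 3) = 8 - (-12)*(-10) = 8 - 1*120 = 8 - 120 = -112)
(44*(-35))*((-8 - 9)/K - 7/Z) = (44*(-35))*((-8 - 9)/(-112) - 7/23) = -1540*(-17*(-1/112) - 7*1/23) = -1540*(17/112 - 7/23) = -1540*(-393/2576) = 21615/92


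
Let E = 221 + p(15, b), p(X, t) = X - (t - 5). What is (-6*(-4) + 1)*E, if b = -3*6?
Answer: 6475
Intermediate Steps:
b = -18
p(X, t) = 5 + X - t (p(X, t) = X - (-5 + t) = X + (5 - t) = 5 + X - t)
E = 259 (E = 221 + (5 + 15 - 1*(-18)) = 221 + (5 + 15 + 18) = 221 + 38 = 259)
(-6*(-4) + 1)*E = (-6*(-4) + 1)*259 = (24 + 1)*259 = 25*259 = 6475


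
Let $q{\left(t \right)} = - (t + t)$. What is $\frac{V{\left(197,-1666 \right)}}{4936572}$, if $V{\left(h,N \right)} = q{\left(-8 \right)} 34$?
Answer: $\frac{136}{1234143} \approx 0.0001102$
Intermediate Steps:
$q{\left(t \right)} = - 2 t$
$V{\left(h,N \right)} = 544$ ($V{\left(h,N \right)} = \left(-2\right) \left(-8\right) 34 = 16 \cdot 34 = 544$)
$\frac{V{\left(197,-1666 \right)}}{4936572} = \frac{544}{4936572} = 544 \cdot \frac{1}{4936572} = \frac{136}{1234143}$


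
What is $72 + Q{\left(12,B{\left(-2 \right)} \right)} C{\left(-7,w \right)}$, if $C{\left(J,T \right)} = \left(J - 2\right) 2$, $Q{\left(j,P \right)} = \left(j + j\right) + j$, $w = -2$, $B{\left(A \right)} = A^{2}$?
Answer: $-576$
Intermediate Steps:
$Q{\left(j,P \right)} = 3 j$ ($Q{\left(j,P \right)} = 2 j + j = 3 j$)
$C{\left(J,T \right)} = -4 + 2 J$ ($C{\left(J,T \right)} = \left(-2 + J\right) 2 = -4 + 2 J$)
$72 + Q{\left(12,B{\left(-2 \right)} \right)} C{\left(-7,w \right)} = 72 + 3 \cdot 12 \left(-4 + 2 \left(-7\right)\right) = 72 + 36 \left(-4 - 14\right) = 72 + 36 \left(-18\right) = 72 - 648 = -576$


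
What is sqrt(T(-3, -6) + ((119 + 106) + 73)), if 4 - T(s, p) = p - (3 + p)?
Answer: sqrt(305) ≈ 17.464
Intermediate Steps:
T(s, p) = 7 (T(s, p) = 4 - (p - (3 + p)) = 4 - (p + (-3 - p)) = 4 - 1*(-3) = 4 + 3 = 7)
sqrt(T(-3, -6) + ((119 + 106) + 73)) = sqrt(7 + ((119 + 106) + 73)) = sqrt(7 + (225 + 73)) = sqrt(7 + 298) = sqrt(305)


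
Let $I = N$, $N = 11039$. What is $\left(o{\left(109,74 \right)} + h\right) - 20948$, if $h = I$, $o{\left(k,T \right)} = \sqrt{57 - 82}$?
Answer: $-9909 + 5 i \approx -9909.0 + 5.0 i$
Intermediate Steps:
$o{\left(k,T \right)} = 5 i$ ($o{\left(k,T \right)} = \sqrt{-25} = 5 i$)
$I = 11039$
$h = 11039$
$\left(o{\left(109,74 \right)} + h\right) - 20948 = \left(5 i + 11039\right) - 20948 = \left(11039 + 5 i\right) - 20948 = -9909 + 5 i$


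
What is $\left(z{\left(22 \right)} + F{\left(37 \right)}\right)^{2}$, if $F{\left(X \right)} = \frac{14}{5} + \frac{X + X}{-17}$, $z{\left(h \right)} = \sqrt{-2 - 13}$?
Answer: $\frac{\left(132 - 85 i \sqrt{15}\right)^{2}}{7225} \approx -12.588 - 12.029 i$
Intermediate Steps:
$z{\left(h \right)} = i \sqrt{15}$ ($z{\left(h \right)} = \sqrt{-15} = i \sqrt{15}$)
$F{\left(X \right)} = \frac{14}{5} - \frac{2 X}{17}$ ($F{\left(X \right)} = 14 \cdot \frac{1}{5} + 2 X \left(- \frac{1}{17}\right) = \frac{14}{5} - \frac{2 X}{17}$)
$\left(z{\left(22 \right)} + F{\left(37 \right)}\right)^{2} = \left(i \sqrt{15} + \left(\frac{14}{5} - \frac{74}{17}\right)\right)^{2} = \left(i \sqrt{15} - \frac{132}{85}\right)^{2} = \left(- \frac{132}{85} + i \sqrt{15}\right)^{2}$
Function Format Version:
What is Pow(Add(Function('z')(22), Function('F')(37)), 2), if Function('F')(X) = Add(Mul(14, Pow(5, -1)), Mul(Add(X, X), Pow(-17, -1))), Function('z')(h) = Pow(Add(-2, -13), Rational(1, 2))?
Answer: Mul(Rational(1, 7225), Pow(Add(132, Mul(-85, I, Pow(15, Rational(1, 2)))), 2)) ≈ Add(-12.588, Mul(-12.029, I))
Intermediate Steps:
Function('z')(h) = Mul(I, Pow(15, Rational(1, 2))) (Function('z')(h) = Pow(-15, Rational(1, 2)) = Mul(I, Pow(15, Rational(1, 2))))
Function('F')(X) = Add(Rational(14, 5), Mul(Rational(-2, 17), X)) (Function('F')(X) = Add(Mul(14, Rational(1, 5)), Mul(Mul(2, X), Rational(-1, 17))) = Add(Rational(14, 5), Mul(Rational(-2, 17), X)))
Pow(Add(Function('z')(22), Function('F')(37)), 2) = Pow(Add(Mul(I, Pow(15, Rational(1, 2))), Add(Rational(14, 5), Mul(Rational(-2, 17), 37))), 2) = Pow(Add(Mul(I, Pow(15, Rational(1, 2))), Add(Rational(14, 5), Rational(-74, 17))), 2) = Pow(Add(Mul(I, Pow(15, Rational(1, 2))), Rational(-132, 85)), 2) = Pow(Add(Rational(-132, 85), Mul(I, Pow(15, Rational(1, 2)))), 2)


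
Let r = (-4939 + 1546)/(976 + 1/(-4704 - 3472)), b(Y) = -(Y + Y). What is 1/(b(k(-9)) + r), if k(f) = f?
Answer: 2659925/38631594 ≈ 0.068854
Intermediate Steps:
b(Y) = -2*Y
r = -9247056/2659925 (r = -3393/(976 + 1/(-8176)) = -3393/(976 - 1/8176) = -3393/7979775/8176 = -3393*8176/7979775 = -9247056/2659925 ≈ -3.4764)
1/(b(k(-9)) + r) = 1/(-2*(-9) - 9247056/2659925) = 1/(18 - 9247056/2659925) = 1/(38631594/2659925) = 2659925/38631594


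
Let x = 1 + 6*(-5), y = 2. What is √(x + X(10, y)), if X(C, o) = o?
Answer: 3*I*√3 ≈ 5.1962*I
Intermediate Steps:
x = -29 (x = 1 - 30 = -29)
√(x + X(10, y)) = √(-29 + 2) = √(-27) = 3*I*√3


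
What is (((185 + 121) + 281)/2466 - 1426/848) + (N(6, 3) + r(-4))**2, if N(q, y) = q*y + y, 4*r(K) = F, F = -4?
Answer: 208362115/522792 ≈ 398.56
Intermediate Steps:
r(K) = -1 (r(K) = (1/4)*(-4) = -1)
N(q, y) = y + q*y
(((185 + 121) + 281)/2466 - 1426/848) + (N(6, 3) + r(-4))**2 = (((185 + 121) + 281)/2466 - 1426/848) + (3*(1 + 6) - 1)**2 = ((306 + 281)*(1/2466) - 1426*1/848) + (3*7 - 1)**2 = (587*(1/2466) - 713/424) + (21 - 1)**2 = (587/2466 - 713/424) + 20**2 = -754685/522792 + 400 = 208362115/522792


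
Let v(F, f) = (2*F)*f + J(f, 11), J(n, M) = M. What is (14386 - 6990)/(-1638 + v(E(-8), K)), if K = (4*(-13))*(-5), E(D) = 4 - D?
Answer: 7396/4613 ≈ 1.6033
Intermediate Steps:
K = 260 (K = -52*(-5) = 260)
v(F, f) = 11 + 2*F*f (v(F, f) = (2*F)*f + 11 = 2*F*f + 11 = 11 + 2*F*f)
(14386 - 6990)/(-1638 + v(E(-8), K)) = (14386 - 6990)/(-1638 + (11 + 2*(4 - 1*(-8))*260)) = 7396/(-1638 + (11 + 2*(4 + 8)*260)) = 7396/(-1638 + (11 + 2*12*260)) = 7396/(-1638 + (11 + 6240)) = 7396/(-1638 + 6251) = 7396/4613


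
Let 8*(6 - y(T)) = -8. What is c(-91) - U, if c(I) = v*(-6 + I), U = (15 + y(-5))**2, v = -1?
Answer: -387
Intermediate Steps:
y(T) = 7 (y(T) = 6 - 1/8*(-8) = 6 + 1 = 7)
U = 484 (U = (15 + 7)**2 = 22**2 = 484)
c(I) = 6 - I (c(I) = -(-6 + I) = 6 - I)
c(-91) - U = (6 - 1*(-91)) - 1*484 = (6 + 91) - 484 = 97 - 484 = -387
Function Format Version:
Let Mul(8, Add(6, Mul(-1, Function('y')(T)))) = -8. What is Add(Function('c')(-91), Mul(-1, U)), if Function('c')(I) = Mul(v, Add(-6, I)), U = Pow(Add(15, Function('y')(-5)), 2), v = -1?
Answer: -387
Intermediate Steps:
Function('y')(T) = 7 (Function('y')(T) = Add(6, Mul(Rational(-1, 8), -8)) = Add(6, 1) = 7)
U = 484 (U = Pow(Add(15, 7), 2) = Pow(22, 2) = 484)
Function('c')(I) = Add(6, Mul(-1, I)) (Function('c')(I) = Mul(-1, Add(-6, I)) = Add(6, Mul(-1, I)))
Add(Function('c')(-91), Mul(-1, U)) = Add(Add(6, Mul(-1, -91)), Mul(-1, 484)) = Add(Add(6, 91), -484) = Add(97, -484) = -387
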